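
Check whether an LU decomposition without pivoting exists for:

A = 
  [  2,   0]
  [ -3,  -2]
Yes.
A[1,1] = 2 ≠ 0, so Gaussian elimination proceeds without a row swap: multiplier ℓ₂₁ = (-3)/(2) = -3/2, and U[2,2] = -2 - (-3/2)(0) = -2.
L = 
  [   1,    0]
  [-3/2,    1]
U = 
  [  2,   0]
  [  0,  -2]
Check row 2 of LU: [(-3/2)(2), (-3/2)(0) + (-2)] = [-3, -2] = row 2 of A ✓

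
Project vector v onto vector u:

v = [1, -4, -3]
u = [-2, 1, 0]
v·u = (1)(-2) + (-4)(1) + (-3)(0) = -6
u·u = (-2)² + (1)² + (0)² = 5
proj_u(v) = (v·u / u·u) × u = (-6/5) × u

proj_u(v) = [12/5, -6/5, 0]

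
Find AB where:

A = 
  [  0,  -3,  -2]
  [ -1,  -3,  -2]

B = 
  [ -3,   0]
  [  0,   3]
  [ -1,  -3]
AB = 
  [  2,  -3]
  [  5,  -3]

A is 2×3 and B is 3×2, so AB is 2×2. Each entry is (row of A)·(column of B):
AB[1,1] = (0)(-3) + (-3)(0) + (-2)(-1) = 2
AB[1,2] = (0)(0) + (-3)(3) + (-2)(-3) = -3
AB[2,1] = (-1)(-3) + (-3)(0) + (-2)(-1) = 5
AB[2,2] = (-1)(0) + (-3)(3) + (-2)(-3) = -3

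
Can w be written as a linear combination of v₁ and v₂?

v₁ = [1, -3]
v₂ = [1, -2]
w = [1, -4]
Yes

Form the augmented matrix and row-reduce:
[v₁|v₂|w] = 
  [  1,   1,   1]
  [ -3,  -2,  -4]
R2 → R2 + (3)·R1
REF = 
  [  1,   1,   1]
  [  0,   1,  -1]

No row of the form [0 0 | nonzero], so the system is consistent. Back-substitution gives c₁ = 2, c₂ = -1: w = (2)·v₁ + (-1)·v₂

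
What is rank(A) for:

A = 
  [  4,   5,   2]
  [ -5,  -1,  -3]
Row reduce:
R2 → R2 + (5/4)·R1
REF = 
  [   4,    5,    2]
  [   0, 21/4, -1/2]
Pivot columns: 1, 2 → 2 pivots.

rank(A) = 2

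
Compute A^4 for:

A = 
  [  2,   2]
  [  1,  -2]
A^4 = 
  [ 36,   0]
  [  0,  36]

A² = A·A:
A²[1,1] = (2)(2) + (2)(1) = 6
A²[1,2] = (2)(2) + (2)(-2) = 0
A²[2,1] = (1)(2) + (-2)(1) = 0
A²[2,2] = (1)(2) + (-2)(-2) = 6
A² = 
  [  6,   0]
  [  0,   6]

A^3 = A^2·A:
A^3[1,1] = (6)(2) + (0)(1) = 12
A^3[1,2] = (6)(2) + (0)(-2) = 12
A^3[2,1] = (0)(2) + (6)(1) = 6
A^3[2,2] = (0)(2) + (6)(-2) = -12
A^3 = 
  [ 12,  12]
  [  6, -12]

A^4 = A^3·A:
A^4[1,1] = (12)(2) + (12)(1) = 36
A^4[1,2] = (12)(2) + (12)(-2) = 0
A^4[2,1] = (6)(2) + (-12)(1) = 0
A^4[2,2] = (6)(2) + (-12)(-2) = 36
A^4 = 
  [ 36,   0]
  [  0,  36]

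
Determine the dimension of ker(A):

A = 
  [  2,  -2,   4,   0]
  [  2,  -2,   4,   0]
nullity(A) = 3

Row reduce:
R2 → R2 - (1)·R1
REF = 
  [  2,  -2,   4,   0]
  [  0,   0,   0,   0]
Pivot columns: 1 → 1 pivot.
rank(A) = 1, so nullity(A) = 4 - 1 = 3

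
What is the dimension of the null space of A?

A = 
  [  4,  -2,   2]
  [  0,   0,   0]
nullity(A) = 2

Row reduce:
(no row operations needed)
REF = 
  [  4,  -2,   2]
  [  0,   0,   0]
Pivot columns: 1 → 1 pivot.
rank(A) = 1, so nullity(A) = 3 - 1 = 2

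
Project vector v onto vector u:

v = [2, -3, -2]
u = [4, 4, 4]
proj_u(v) = [-1, -1, -1]

v·u = (2)(4) + (-3)(4) + (-2)(4) = -12
u·u = (4)² + (4)² + (4)² = 48
proj_u(v) = (v·u / u·u) × u = (-12/48) × u = (-1/4) × u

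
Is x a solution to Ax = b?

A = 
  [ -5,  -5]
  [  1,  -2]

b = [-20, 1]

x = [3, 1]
Yes

Ax = [-20, 1] = b ✓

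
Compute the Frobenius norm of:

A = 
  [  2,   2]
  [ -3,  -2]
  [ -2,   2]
||A||_F = 5.385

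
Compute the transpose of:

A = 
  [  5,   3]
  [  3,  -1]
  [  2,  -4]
Aᵀ = 
  [  5,   3,   2]
  [  3,  -1,  -4]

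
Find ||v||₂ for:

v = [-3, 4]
5

||v||₂ = √((-3)² + (4)²) = √25 = 5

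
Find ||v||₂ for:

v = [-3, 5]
5.831

||v||₂ = √((-3)² + (5)²) = √34 = 5.831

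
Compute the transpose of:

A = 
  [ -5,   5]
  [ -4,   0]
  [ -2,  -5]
Aᵀ = 
  [ -5,  -4,  -2]
  [  5,   0,  -5]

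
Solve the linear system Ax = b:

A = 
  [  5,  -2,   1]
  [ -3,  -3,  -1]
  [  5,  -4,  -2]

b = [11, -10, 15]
Row reduce the augmented matrix [A|b]:
R2 → R2 + (3/5)·R1
R3 → R3 - (1)·R1
R3 → R3 - (10/21)·R2
REF = 
  [     5,     -2,      1,     11]
  [     0,  -21/5,   -2/5,  -17/5]
  [     0,      0, -59/21, 118/21]

Back-substitution:
x₃ = (118/21) / (-59/21) = -2
x₂ = (-17/5 - (-2/5)(-2)) / (-21/5) = 1
x₁ = (11 - (-2)(1) - (1)(-2)) / 5 = 3

x = [3, 1, -2]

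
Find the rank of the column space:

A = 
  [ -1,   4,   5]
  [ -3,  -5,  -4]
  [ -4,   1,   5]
Row reduce:
R2 → R2 - (3)·R1
R3 → R3 - (4)·R1
R3 → R3 - (15/17)·R2
REF = 
  [   -1,     4,     5]
  [    0,   -17,   -19]
  [    0,     0, 30/17]
Pivot columns: 1, 2, 3 → 3 pivots.
dim(Col(A)) = number of pivot columns = 3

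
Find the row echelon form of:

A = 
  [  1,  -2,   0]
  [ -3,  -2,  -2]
Row operations:
R2 → R2 + (3)·R1

Resulting echelon form:
REF = 
  [  1,  -2,   0]
  [  0,  -8,  -2]

Rank = 2 (number of non-zero pivot rows).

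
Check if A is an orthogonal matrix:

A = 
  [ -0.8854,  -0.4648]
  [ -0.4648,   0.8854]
Yes

AᵀA = 
  [  1,   0]
  [  0,   1]
≈ I (equal to I up to the 4-dp rounding of the entries)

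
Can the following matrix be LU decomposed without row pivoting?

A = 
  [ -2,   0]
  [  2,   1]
Yes.
A[1,1] = -2 ≠ 0, so Gaussian elimination proceeds without a row swap: multiplier ℓ₂₁ = (2)/(-2) = -1, and U[2,2] = 1 - (-1)(0) = 1.
L = 
  [  1,   0]
  [ -1,   1]
U = 
  [ -2,   0]
  [  0,   1]
Check row 2 of LU: [(-1)(-2), (-1)(0) + 1] = [2, 1] = row 2 of A ✓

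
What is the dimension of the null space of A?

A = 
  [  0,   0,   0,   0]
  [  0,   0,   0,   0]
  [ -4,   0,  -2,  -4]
nullity(A) = 3

Row reduce:
Swap R1 ↔ R3
REF = 
  [ -4,   0,  -2,  -4]
  [  0,   0,   0,   0]
  [  0,   0,   0,   0]
Pivot columns: 1 → 1 pivot.
rank(A) = 1, so nullity(A) = 4 - 1 = 3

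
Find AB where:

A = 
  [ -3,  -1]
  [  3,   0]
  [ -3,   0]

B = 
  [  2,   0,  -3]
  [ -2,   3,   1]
A is 3×2 and B is 2×3, so AB is 3×3. Each entry is (row of A)·(column of B):
AB[1,1] = (-3)(2) + (-1)(-2) = -4
AB[1,2] = (-3)(0) + (-1)(3) = -3
AB[1,3] = (-3)(-3) + (-1)(1) = 8
AB[2,1] = (3)(2) + (0)(-2) = 6
AB[2,2] = (3)(0) + (0)(3) = 0
AB[2,3] = (3)(-3) + (0)(1) = -9
AB[3,1] = (-3)(2) + (0)(-2) = -6
AB[3,2] = (-3)(0) + (0)(3) = 0
AB[3,3] = (-3)(-3) + (0)(1) = 9

AB = 
  [ -4,  -3,   8]
  [  6,   0,  -9]
  [ -6,   0,   9]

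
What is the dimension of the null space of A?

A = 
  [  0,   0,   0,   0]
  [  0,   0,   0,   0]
nullity(A) = 4

Row reduce:
(no row operations needed)
REF = 
  [  0,   0,   0,   0]
  [  0,   0,   0,   0]
Pivot columns: none → 0 pivots.
rank(A) = 0, so nullity(A) = 4 - 0 = 4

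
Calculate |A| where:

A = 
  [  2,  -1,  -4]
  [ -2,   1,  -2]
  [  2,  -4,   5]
-36

Cofactor expansion along row 1:
det(A) = (2)·((1)(5) - (-2)(-4)) - (-1)·((-2)(5) - (-2)(2)) + (-4)·((-2)(-4) - (1)(2))
  = (2)(-3) - (-1)(-6) + (-4)(6)
  = -36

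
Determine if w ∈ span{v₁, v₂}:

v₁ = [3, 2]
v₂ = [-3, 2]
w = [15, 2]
Yes

Form the augmented matrix and row-reduce:
[v₁|v₂|w] = 
  [  3,  -3,  15]
  [  2,   2,   2]
R2 → R2 - (2/3)·R1
REF = 
  [  3,  -3,  15]
  [  0,   4,  -8]

No row of the form [0 0 | nonzero], so the system is consistent. Back-substitution gives c₁ = 3, c₂ = -2: w = (3)·v₁ + (-2)·v₂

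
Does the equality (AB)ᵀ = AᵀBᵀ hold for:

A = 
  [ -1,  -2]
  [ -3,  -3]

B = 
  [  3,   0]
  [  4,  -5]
No

(AB)ᵀ = 
  [-11, -21]
  [ 10,  15]

AᵀBᵀ = 
  [ -3,  11]
  [ -6,   7]

The two matrices differ, so (AB)ᵀ ≠ AᵀBᵀ in general. The correct identity is (AB)ᵀ = BᵀAᵀ.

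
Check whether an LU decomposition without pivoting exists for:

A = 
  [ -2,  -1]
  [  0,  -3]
Yes.
A[1,1] = -2 ≠ 0, so Gaussian elimination proceeds without a row swap: multiplier ℓ₂₁ = (0)/(-2) = 0, and U[2,2] = -3 - (0)(-1) = -3.
L = 
  [  1,   0]
  [  0,   1]
U = 
  [ -2,  -1]
  [  0,  -3]
Check row 2 of LU: [(0)(-2), (0)(-1) + (-3)] = [0, -3] = row 2 of A ✓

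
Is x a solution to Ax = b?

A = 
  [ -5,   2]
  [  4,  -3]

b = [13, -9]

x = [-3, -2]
No

Ax = [11, -6] ≠ b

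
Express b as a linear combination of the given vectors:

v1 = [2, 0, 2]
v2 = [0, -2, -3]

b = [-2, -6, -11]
c1 = -1, c2 = 3

b = -1·v1 + 3·v2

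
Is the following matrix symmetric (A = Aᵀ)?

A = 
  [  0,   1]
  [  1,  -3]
Yes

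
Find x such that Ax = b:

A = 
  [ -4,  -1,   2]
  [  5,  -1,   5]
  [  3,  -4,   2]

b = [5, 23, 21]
x = [1, -3, 3]

Row reduce the augmented matrix [A|b]:
R2 → R2 + (5/4)·R1
R3 → R3 + (3/4)·R1
R3 → R3 - (19/9)·R2
REF = 
  [   -4,    -1,     2,     5]
  [    0,  -9/4,  15/2, 117/4]
  [    0,     0, -37/3,   -37]

Back-substitution:
x₃ = (-37) / (-37/3) = 3
x₂ = (117/4 - (15/2)(3)) / (-9/4) = -3
x₁ = (5 - (-1)(-3) - (2)(3)) / (-4) = 1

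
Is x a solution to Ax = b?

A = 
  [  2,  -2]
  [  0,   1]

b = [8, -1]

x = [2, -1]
No

Ax = [6, -1] ≠ b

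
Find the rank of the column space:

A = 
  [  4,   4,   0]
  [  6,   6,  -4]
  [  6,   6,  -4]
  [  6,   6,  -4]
dim(Col(A)) = 2

Row reduce:
R2 → R2 - (3/2)·R1
R3 → R3 - (3/2)·R1
R4 → R4 - (3/2)·R1
R3 → R3 - (1)·R2
R4 → R4 - (1)·R2
REF = 
  [  4,   4,   0]
  [  0,   0,  -4]
  [  0,   0,   0]
  [  0,   0,   0]
Pivot columns: 1, 3 → 2 pivots.
dim(Col(A)) = number of pivot columns = 2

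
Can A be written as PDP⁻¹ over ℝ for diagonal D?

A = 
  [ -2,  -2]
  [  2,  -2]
No

tr(A) = -4, det(A) = 8
Characteristic polynomial: λ² - tr(A)λ + det(A) = λ² + 4λ + 8
λ² + 4λ + 8 = 0  ⇒  λ = (-4 ± √((4)² - 4·(8)))/2 = (-4 ± √(-16))/2
  = -2 + 2i,  -2 - 2i
Eigenvalues: -2 + 2i, -2 - 2i  (≈ -2 + 2i, -2 - 2i)
Has complex eigenvalues (not diagonalizable over ℝ).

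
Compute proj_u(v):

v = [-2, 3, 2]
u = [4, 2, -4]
proj_u(v) = [-10/9, -5/9, 10/9]

v·u = (-2)(4) + (3)(2) + (2)(-4) = -10
u·u = (4)² + (2)² + (-4)² = 36
proj_u(v) = (v·u / u·u) × u = (-10/36) × u = (-5/18) × u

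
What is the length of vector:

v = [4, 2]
4.472

||v||₂ = √((4)² + (2)²) = √20 = 4.472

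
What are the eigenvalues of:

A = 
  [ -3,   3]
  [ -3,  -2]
λ = (-5 + i√35)/2, (-5 - i√35)/2  (≈ -2.5 + 2.958i, -2.5 - 2.958i)

tr(A) = -5, det(A) = 15
Characteristic polynomial: λ² - tr(A)λ + det(A) = λ² + 5λ + 15
λ² + 5λ + 15 = 0  ⇒  λ = (-5 ± √((5)² - 4·(15)))/2 = (-5 ± √(-35))/2
  = (-5 + i√35)/2,  (-5 - i√35)/2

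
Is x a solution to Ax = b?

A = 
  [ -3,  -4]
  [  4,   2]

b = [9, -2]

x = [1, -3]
Yes

Ax = [9, -2] = b ✓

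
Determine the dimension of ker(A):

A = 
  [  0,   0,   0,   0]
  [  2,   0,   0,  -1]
nullity(A) = 3

Row reduce:
Swap R1 ↔ R2
REF = 
  [  2,   0,   0,  -1]
  [  0,   0,   0,   0]
Pivot columns: 1 → 1 pivot.
rank(A) = 1, so nullity(A) = 4 - 1 = 3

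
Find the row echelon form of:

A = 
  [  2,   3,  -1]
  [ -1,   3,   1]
Row operations:
R2 → R2 + (1/2)·R1

Resulting echelon form:
REF = 
  [  2,   3,  -1]
  [  0, 9/2, 1/2]

Rank = 2 (number of non-zero pivot rows).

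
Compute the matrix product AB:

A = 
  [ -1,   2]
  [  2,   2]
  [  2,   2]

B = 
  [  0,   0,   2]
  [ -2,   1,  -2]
A is 3×2 and B is 2×3, so AB is 3×3. Each entry is (row of A)·(column of B):
AB[1,1] = (-1)(0) + (2)(-2) = -4
AB[1,2] = (-1)(0) + (2)(1) = 2
AB[1,3] = (-1)(2) + (2)(-2) = -6
AB[2,1] = (2)(0) + (2)(-2) = -4
AB[2,2] = (2)(0) + (2)(1) = 2
AB[2,3] = (2)(2) + (2)(-2) = 0
AB[3,1] = (2)(0) + (2)(-2) = -4
AB[3,2] = (2)(0) + (2)(1) = 2
AB[3,3] = (2)(2) + (2)(-2) = 0

AB = 
  [ -4,   2,  -6]
  [ -4,   2,   0]
  [ -4,   2,   0]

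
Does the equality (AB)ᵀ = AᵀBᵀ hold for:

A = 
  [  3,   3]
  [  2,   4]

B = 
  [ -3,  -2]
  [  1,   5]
No

(AB)ᵀ = 
  [ -6,  -2]
  [  9,  16]

AᵀBᵀ = 
  [-13,  13]
  [-17,  23]

The two matrices differ, so (AB)ᵀ ≠ AᵀBᵀ in general. The correct identity is (AB)ᵀ = BᵀAᵀ.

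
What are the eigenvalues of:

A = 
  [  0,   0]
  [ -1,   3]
tr(A) = 3, det(A) = 0
Characteristic polynomial: λ² - tr(A)λ + det(A) = λ² - 3λ
λ² - 3λ = λ(λ - 3)

λ = 3, 0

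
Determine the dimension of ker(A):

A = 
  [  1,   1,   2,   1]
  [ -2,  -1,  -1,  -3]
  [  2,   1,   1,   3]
nullity(A) = 2

Row reduce:
R2 → R2 + (2)·R1
R3 → R3 - (2)·R1
R3 → R3 + (1)·R2
REF = 
  [  1,   1,   2,   1]
  [  0,   1,   3,  -1]
  [  0,   0,   0,   0]
Pivot columns: 1, 2 → 2 pivots.
rank(A) = 2, so nullity(A) = 4 - 2 = 2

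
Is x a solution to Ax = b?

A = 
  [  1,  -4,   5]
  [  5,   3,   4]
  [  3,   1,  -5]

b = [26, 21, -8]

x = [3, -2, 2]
No

Ax = [21, 17, -3] ≠ b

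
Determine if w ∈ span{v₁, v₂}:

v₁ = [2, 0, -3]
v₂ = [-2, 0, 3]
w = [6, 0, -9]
Yes

Form the augmented matrix and row-reduce:
[v₁|v₂|w] = 
  [  2,  -2,   6]
  [  0,   0,   0]
  [ -3,   3,  -9]
R3 → R3 + (3/2)·R1
REF = 
  [  2,  -2,   6]
  [  0,   0,   0]
  [  0,   0,   0]

No row of the form [0 0 | nonzero], so the system is consistent. Back-substitution gives c₁ = 3, c₂ = 0: w = (3)·v₁ + (0)·v₂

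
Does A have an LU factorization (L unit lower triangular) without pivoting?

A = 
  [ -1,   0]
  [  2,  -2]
Yes.
A[1,1] = -1 ≠ 0, so Gaussian elimination proceeds without a row swap: multiplier ℓ₂₁ = (2)/(-1) = -2, and U[2,2] = -2 - (-2)(0) = -2.
L = 
  [  1,   0]
  [ -2,   1]
U = 
  [ -1,   0]
  [  0,  -2]
Check row 2 of LU: [(-2)(-1), (-2)(0) + (-2)] = [2, -2] = row 2 of A ✓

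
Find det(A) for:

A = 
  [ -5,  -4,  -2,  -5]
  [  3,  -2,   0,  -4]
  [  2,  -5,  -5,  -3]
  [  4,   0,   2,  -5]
Cofactor expansion along row 1: det(A) = a₁₁M₁₁ - a₁₂M₁₂ + a₁₃M₁₃ - a₁₄M₁₄

M₁₁ = det[[-2, 0, -4]; [-5, -5, -3]; [0, 2, -5]]
  = (-2)·((-5)(-5) - (-3)(2)) - (0)·((-5)(-5) - (-3)(0)) + (-4)·((-5)(2) - (-5)(0))
  = (-2)(31) - (0)(25) + (-4)(-10)
  = -22
M₁₂ = det[[3, 0, -4]; [2, -5, -3]; [4, 2, -5]]
  = (3)·((-5)(-5) - (-3)(2)) - (0)·((2)(-5) - (-3)(4)) + (-4)·((2)(2) - (-5)(4))
  = (3)(31) - (0)(2) + (-4)(24)
  = -3
M₁₃ = det[[3, -2, -4]; [2, -5, -3]; [4, 0, -5]]
  = (3)·((-5)(-5) - (-3)(0)) - (-2)·((2)(-5) - (-3)(4)) + (-4)·((2)(0) - (-5)(4))
  = (3)(25) - (-2)(2) + (-4)(20)
  = -1
M₁₄ = det[[3, -2, 0]; [2, -5, -5]; [4, 0, 2]]
  = (3)·((-5)(2) - (-5)(0)) - (-2)·((2)(2) - (-5)(4)) + (0)·((2)(0) - (-5)(4))
  = (3)(-10) - (-2)(24) + (0)(20)
  = 18

det(A) = (-5)(-22) - (-4)(-3) + (-2)(-1) - (-5)(18) = 190

det(A) = 190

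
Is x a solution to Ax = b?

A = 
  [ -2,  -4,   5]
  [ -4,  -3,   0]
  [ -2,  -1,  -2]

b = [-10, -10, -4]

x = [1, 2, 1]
No

Ax = [-5, -10, -6] ≠ b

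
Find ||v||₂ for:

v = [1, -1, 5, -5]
7.211

||v||₂ = √((1)² + (-1)² + (5)² + (-5)²) = √52 = 7.211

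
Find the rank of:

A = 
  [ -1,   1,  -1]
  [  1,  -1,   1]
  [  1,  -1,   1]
rank(A) = 1

Row reduce:
R2 → R2 + (1)·R1
R3 → R3 + (1)·R1
REF = 
  [ -1,   1,  -1]
  [  0,   0,   0]
  [  0,   0,   0]
Pivot columns: 1 → 1 pivot.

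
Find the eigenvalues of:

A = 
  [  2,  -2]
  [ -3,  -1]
λ = (1 + √33)/2, (1 - √33)/2  (≈ 3.372, -2.372)

tr(A) = 1, det(A) = -8
Characteristic polynomial: λ² - tr(A)λ + det(A) = λ² - λ - 8
λ² - λ - 8 = 0  ⇒  λ = (1 ± √((-1)² - 4·(-8)))/2 = (1 ± √(33))/2
  = (1 + √33)/2,  (1 - √33)/2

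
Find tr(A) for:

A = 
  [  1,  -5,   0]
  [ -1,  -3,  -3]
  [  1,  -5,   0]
-2

tr(A) = 1 + -3 + 0 = -2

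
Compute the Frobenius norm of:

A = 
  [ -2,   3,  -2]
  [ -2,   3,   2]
||A||_F = 5.831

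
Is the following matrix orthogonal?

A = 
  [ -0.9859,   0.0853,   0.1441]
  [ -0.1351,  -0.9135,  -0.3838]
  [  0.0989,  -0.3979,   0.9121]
Yes

AᵀA = 
  [  1,   0,   0]
  [  0,   1.0001,   0]
  [  0,   0,   1]
≈ I (equal to I up to the 4-dp rounding of the entries)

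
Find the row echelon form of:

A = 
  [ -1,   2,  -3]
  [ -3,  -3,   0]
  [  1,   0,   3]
Row operations:
R2 → R2 - (3)·R1
R3 → R3 + (1)·R1
R3 → R3 + (2/9)·R2

Resulting echelon form:
REF = 
  [ -1,   2,  -3]
  [  0,  -9,   9]
  [  0,   0,   2]

Rank = 3 (number of non-zero pivot rows).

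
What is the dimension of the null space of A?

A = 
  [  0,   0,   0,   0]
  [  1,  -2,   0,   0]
nullity(A) = 3

Row reduce:
Swap R1 ↔ R2
REF = 
  [  1,  -2,   0,   0]
  [  0,   0,   0,   0]
Pivot columns: 1 → 1 pivot.
rank(A) = 1, so nullity(A) = 4 - 1 = 3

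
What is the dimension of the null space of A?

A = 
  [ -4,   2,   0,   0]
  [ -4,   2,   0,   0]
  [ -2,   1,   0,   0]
nullity(A) = 3

Row reduce:
R2 → R2 - (1)·R1
R3 → R3 - (1/2)·R1
REF = 
  [ -4,   2,   0,   0]
  [  0,   0,   0,   0]
  [  0,   0,   0,   0]
Pivot columns: 1 → 1 pivot.
rank(A) = 1, so nullity(A) = 4 - 1 = 3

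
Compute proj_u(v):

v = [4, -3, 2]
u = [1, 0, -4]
v·u = (4)(1) + (-3)(0) + (2)(-4) = -4
u·u = (1)² + (0)² + (-4)² = 17
proj_u(v) = (v·u / u·u) × u = (-4/17) × u

proj_u(v) = [-4/17, 0, 16/17]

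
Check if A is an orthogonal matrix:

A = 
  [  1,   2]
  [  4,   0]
No

AᵀA = 
  [ 17,   2]
  [  2,   4]
≠ I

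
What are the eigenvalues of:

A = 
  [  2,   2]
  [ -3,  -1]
λ = (1 + i√15)/2, (1 - i√15)/2  (≈ 0.5 + 1.936i, 0.5 - 1.936i)

tr(A) = 1, det(A) = 4
Characteristic polynomial: λ² - tr(A)λ + det(A) = λ² - λ + 4
λ² - λ + 4 = 0  ⇒  λ = (1 ± √((-1)² - 4·(4)))/2 = (1 ± √(-15))/2
  = (1 + i√15)/2,  (1 - i√15)/2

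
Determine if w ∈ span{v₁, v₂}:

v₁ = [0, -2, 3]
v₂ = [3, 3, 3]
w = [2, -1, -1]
No

Form the augmented matrix and row-reduce:
[v₁|v₂|w] = 
  [  0,   3,   2]
  [ -2,   3,  -1]
  [  3,   3,  -1]
Swap R1 ↔ R2
R3 → R3 + (3/2)·R1
R3 → R3 - (5/2)·R2
REF = 
  [   -2,     3,    -1]
  [    0,     3,     2]
  [    0,     0, -15/2]

Row 3 reads [0 0 | -15/2], i.e. 0 = -15/2, so the system is inconsistent and w ∉ span{v₁, v₂}.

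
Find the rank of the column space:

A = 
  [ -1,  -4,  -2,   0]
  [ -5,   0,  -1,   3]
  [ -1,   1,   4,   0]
dim(Col(A)) = 3

Row reduce:
R2 → R2 - (5)·R1
R3 → R3 - (1)·R1
R3 → R3 - (1/4)·R2
REF = 
  [  -1,   -4,   -2,    0]
  [   0,   20,    9,    3]
  [   0,    0, 15/4, -3/4]
Pivot columns: 1, 2, 3 → 3 pivots.
dim(Col(A)) = number of pivot columns = 3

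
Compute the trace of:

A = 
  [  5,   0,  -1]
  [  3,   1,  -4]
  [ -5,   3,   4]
10

tr(A) = 5 + 1 + 4 = 10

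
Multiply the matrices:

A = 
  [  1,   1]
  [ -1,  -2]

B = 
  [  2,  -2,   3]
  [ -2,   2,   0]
A is 2×2 and B is 2×3, so AB is 2×3. Each entry is (row of A)·(column of B):
AB[1,1] = (1)(2) + (1)(-2) = 0
AB[1,2] = (1)(-2) + (1)(2) = 0
AB[1,3] = (1)(3) + (1)(0) = 3
AB[2,1] = (-1)(2) + (-2)(-2) = 2
AB[2,2] = (-1)(-2) + (-2)(2) = -2
AB[2,3] = (-1)(3) + (-2)(0) = -3

AB = 
  [  0,   0,   3]
  [  2,  -2,  -3]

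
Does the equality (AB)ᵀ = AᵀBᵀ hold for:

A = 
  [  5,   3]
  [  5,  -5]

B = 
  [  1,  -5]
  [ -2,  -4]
No

(AB)ᵀ = 
  [ -1,  15]
  [-37,  -5]

AᵀBᵀ = 
  [-20, -30]
  [ 28,  14]

The two matrices differ, so (AB)ᵀ ≠ AᵀBᵀ in general. The correct identity is (AB)ᵀ = BᵀAᵀ.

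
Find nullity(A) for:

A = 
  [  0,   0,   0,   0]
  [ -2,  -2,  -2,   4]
nullity(A) = 3

Row reduce:
Swap R1 ↔ R2
REF = 
  [ -2,  -2,  -2,   4]
  [  0,   0,   0,   0]
Pivot columns: 1 → 1 pivot.
rank(A) = 1, so nullity(A) = 4 - 1 = 3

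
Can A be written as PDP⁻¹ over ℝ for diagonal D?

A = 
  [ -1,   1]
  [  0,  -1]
No

tr(A) = -2, det(A) = 1
Characteristic polynomial: λ² - tr(A)λ + det(A) = λ² + 2λ + 1
λ² + 2λ + 1 = (λ + 1)²
Eigenvalues: -1, -1
λ=-1: alg. mult. = 2, geom. mult. = 2 - rank(A - (-1)I) = 2 - 1 = 1
Sum of geometric multiplicities = 1 < n = 2, so there aren't enough independent eigenvectors.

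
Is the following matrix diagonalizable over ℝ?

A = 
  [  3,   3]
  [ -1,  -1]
Yes

tr(A) = 2, det(A) = 0
Characteristic polynomial: λ² - tr(A)λ + det(A) = λ² - 2λ
λ² - 2λ = λ(λ - 2)
Eigenvalues: 2, 0
λ=0: alg. mult. = 1, geom. mult. = 2 - rank(A - (0)I) = 2 - 1 = 1
λ=2: alg. mult. = 1, geom. mult. = 2 - rank(A - (2)I) = 2 - 1 = 1
Sum of geometric multiplicities equals n, so A has n independent eigenvectors.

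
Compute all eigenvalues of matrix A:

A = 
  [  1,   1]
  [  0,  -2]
λ = 1, -2

tr(A) = -1, det(A) = -2
Characteristic polynomial: λ² - tr(A)λ + det(A) = λ² + λ - 2
λ² + λ - 2 = (λ + 2)(λ - 1)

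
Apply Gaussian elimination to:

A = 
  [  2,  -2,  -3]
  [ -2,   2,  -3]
Row operations:
R2 → R2 + (1)·R1

Resulting echelon form:
REF = 
  [  2,  -2,  -3]
  [  0,   0,  -6]

Rank = 2 (number of non-zero pivot rows).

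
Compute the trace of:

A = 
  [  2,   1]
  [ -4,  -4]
-2

tr(A) = 2 + -4 = -2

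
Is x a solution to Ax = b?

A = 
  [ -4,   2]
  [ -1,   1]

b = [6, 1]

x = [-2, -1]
Yes

Ax = [6, 1] = b ✓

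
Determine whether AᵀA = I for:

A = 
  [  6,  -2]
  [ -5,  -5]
No

AᵀA = 
  [ 61,  13]
  [ 13,  29]
≠ I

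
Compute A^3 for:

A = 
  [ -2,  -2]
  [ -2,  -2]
A² = A·A:
A²[1,1] = (-2)(-2) + (-2)(-2) = 8
A²[1,2] = (-2)(-2) + (-2)(-2) = 8
A²[2,1] = (-2)(-2) + (-2)(-2) = 8
A²[2,2] = (-2)(-2) + (-2)(-2) = 8
A² = 
  [  8,   8]
  [  8,   8]

A^3 = A^2·A:
A^3[1,1] = (8)(-2) + (8)(-2) = -32
A^3[1,2] = (8)(-2) + (8)(-2) = -32
A^3[2,1] = (8)(-2) + (8)(-2) = -32
A^3[2,2] = (8)(-2) + (8)(-2) = -32
A^3 = 
  [-32, -32]
  [-32, -32]

Therefore
A^3 = 
  [-32, -32]
  [-32, -32]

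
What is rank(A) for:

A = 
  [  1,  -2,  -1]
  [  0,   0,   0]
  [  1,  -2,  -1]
rank(A) = 1

Row reduce:
R3 → R3 - (1)·R1
REF = 
  [  1,  -2,  -1]
  [  0,   0,   0]
  [  0,   0,   0]
Pivot columns: 1 → 1 pivot.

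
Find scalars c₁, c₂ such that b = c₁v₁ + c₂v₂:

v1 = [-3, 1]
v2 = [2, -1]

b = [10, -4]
c1 = -2, c2 = 2

b = -2·v1 + 2·v2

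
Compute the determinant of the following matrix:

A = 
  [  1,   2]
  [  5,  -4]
-14

For a 2×2 matrix, det = ad - bc = (1)(-4) - (2)(5) = -14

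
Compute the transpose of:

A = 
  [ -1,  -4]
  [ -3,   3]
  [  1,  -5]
Aᵀ = 
  [ -1,  -3,   1]
  [ -4,   3,  -5]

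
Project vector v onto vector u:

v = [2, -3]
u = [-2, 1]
v·u = (2)(-2) + (-3)(1) = -7
u·u = (-2)² + (1)² = 5
proj_u(v) = (v·u / u·u) × u = (-7/5) × u

proj_u(v) = [14/5, -7/5]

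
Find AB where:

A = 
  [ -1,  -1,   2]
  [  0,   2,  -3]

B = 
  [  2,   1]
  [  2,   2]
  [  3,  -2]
A is 2×3 and B is 3×2, so AB is 2×2. Each entry is (row of A)·(column of B):
AB[1,1] = (-1)(2) + (-1)(2) + (2)(3) = 2
AB[1,2] = (-1)(1) + (-1)(2) + (2)(-2) = -7
AB[2,1] = (0)(2) + (2)(2) + (-3)(3) = -5
AB[2,2] = (0)(1) + (2)(2) + (-3)(-2) = 10

AB = 
  [  2,  -7]
  [ -5,  10]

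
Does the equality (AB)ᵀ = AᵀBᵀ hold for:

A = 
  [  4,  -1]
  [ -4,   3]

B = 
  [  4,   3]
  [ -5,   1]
No

(AB)ᵀ = 
  [ 21, -31]
  [ 11,  -9]

AᵀBᵀ = 
  [  4, -24]
  [  5,   8]

The two matrices differ, so (AB)ᵀ ≠ AᵀBᵀ in general. The correct identity is (AB)ᵀ = BᵀAᵀ.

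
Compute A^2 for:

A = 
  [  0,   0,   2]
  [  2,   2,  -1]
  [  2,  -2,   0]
A² = A·A:
A²[1,1] = (0)(0) + (0)(2) + (2)(2) = 4
A²[1,2] = (0)(0) + (0)(2) + (2)(-2) = -4
A²[1,3] = (0)(2) + (0)(-1) + (2)(0) = 0
A²[2,1] = (2)(0) + (2)(2) + (-1)(2) = 2
A²[2,2] = (2)(0) + (2)(2) + (-1)(-2) = 6
A²[2,3] = (2)(2) + (2)(-1) + (-1)(0) = 2
A²[3,1] = (2)(0) + (-2)(2) + (0)(2) = -4
A²[3,2] = (2)(0) + (-2)(2) + (0)(-2) = -4
A²[3,3] = (2)(2) + (-2)(-1) + (0)(0) = 6
A² = 
  [  4,  -4,   0]
  [  2,   6,   2]
  [ -4,  -4,   6]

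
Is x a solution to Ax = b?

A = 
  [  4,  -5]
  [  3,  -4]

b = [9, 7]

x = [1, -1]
Yes

Ax = [9, 7] = b ✓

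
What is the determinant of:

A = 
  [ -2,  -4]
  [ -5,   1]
-22

For a 2×2 matrix, det = ad - bc = (-2)(1) - (-4)(-5) = -22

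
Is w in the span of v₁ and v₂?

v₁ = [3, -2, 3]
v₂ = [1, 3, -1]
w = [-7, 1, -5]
Yes

Form the augmented matrix and row-reduce:
[v₁|v₂|w] = 
  [  3,   1,  -7]
  [ -2,   3,   1]
  [  3,  -1,  -5]
R2 → R2 + (2/3)·R1
R3 → R3 - (1)·R1
R3 → R3 + (6/11)·R2
REF = 
  [    3,     1,    -7]
  [    0,  11/3, -11/3]
  [    0,     0,     0]

No row of the form [0 0 | nonzero], so the system is consistent. Back-substitution gives c₁ = -2, c₂ = -1: w = (-2)·v₁ + (-1)·v₂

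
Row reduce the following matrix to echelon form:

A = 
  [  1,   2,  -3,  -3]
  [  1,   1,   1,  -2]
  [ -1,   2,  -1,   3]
Row operations:
R2 → R2 - (1)·R1
R3 → R3 + (1)·R1
R3 → R3 + (4)·R2

Resulting echelon form:
REF = 
  [  1,   2,  -3,  -3]
  [  0,  -1,   4,   1]
  [  0,   0,  12,   4]

Rank = 3 (number of non-zero pivot rows).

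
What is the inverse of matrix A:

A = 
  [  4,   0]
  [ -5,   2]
det(A) = (4)(2) - (0)(-5) = 8
For a 2×2 matrix, A⁻¹ = (1/det(A)) · [[d, -b], [-c, a]]
    = (1/8) · [[2, 0], [5, 4]]

A⁻¹ = 
  [1/4,   0]
  [5/8, 1/2]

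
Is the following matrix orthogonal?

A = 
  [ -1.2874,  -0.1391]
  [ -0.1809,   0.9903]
No

AᵀA = 
  [  1.6901,  -0.0001]
  [ -0.0001,   1]
≠ I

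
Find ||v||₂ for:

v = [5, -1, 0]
5.099

||v||₂ = √((5)² + (-1)² + (0)²) = √26 = 5.099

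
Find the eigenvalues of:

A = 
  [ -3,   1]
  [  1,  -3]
λ = -2, -4

tr(A) = -6, det(A) = 8
Characteristic polynomial: λ² - tr(A)λ + det(A) = λ² + 6λ + 8
λ² + 6λ + 8 = (λ + 4)(λ + 2)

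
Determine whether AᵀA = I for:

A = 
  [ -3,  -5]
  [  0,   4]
No

AᵀA = 
  [  9,  15]
  [ 15,  41]
≠ I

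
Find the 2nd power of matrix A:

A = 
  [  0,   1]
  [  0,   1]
A² = A·A:
A²[1,1] = (0)(0) + (1)(0) = 0
A²[1,2] = (0)(1) + (1)(1) = 1
A²[2,1] = (0)(0) + (1)(0) = 0
A²[2,2] = (0)(1) + (1)(1) = 1
A² = 
  [  0,   1]
  [  0,   1]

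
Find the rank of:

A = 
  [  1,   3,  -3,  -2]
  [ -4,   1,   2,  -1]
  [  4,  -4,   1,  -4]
rank(A) = 3

Row reduce:
R2 → R2 + (4)·R1
R3 → R3 - (4)·R1
R3 → R3 + (16/13)·R2
REF = 
  [     1,      3,     -3,     -2]
  [     0,     13,    -10,     -9]
  [     0,      0,   9/13, -92/13]
Pivot columns: 1, 2, 3 → 3 pivots.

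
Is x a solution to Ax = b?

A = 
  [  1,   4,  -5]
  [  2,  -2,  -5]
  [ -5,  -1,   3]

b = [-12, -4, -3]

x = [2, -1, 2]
Yes

Ax = [-12, -4, -3] = b ✓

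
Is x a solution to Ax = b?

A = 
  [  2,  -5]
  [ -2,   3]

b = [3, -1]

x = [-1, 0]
No

Ax = [-2, 2] ≠ b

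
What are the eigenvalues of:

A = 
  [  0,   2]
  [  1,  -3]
λ = (-3 + √17)/2, (-3 - √17)/2  (≈ 0.5616, -3.562)

tr(A) = -3, det(A) = -2
Characteristic polynomial: λ² - tr(A)λ + det(A) = λ² + 3λ - 2
λ² + 3λ - 2 = 0  ⇒  λ = (-3 ± √((3)² - 4·(-2)))/2 = (-3 ± √(17))/2
  = (-3 + √17)/2,  (-3 - √17)/2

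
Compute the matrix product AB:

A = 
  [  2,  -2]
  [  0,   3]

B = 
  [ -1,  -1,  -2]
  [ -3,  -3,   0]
AB = 
  [  4,   4,  -4]
  [ -9,  -9,   0]

A is 2×2 and B is 2×3, so AB is 2×3. Each entry is (row of A)·(column of B):
AB[1,1] = (2)(-1) + (-2)(-3) = 4
AB[1,2] = (2)(-1) + (-2)(-3) = 4
AB[1,3] = (2)(-2) + (-2)(0) = -4
AB[2,1] = (0)(-1) + (3)(-3) = -9
AB[2,2] = (0)(-1) + (3)(-3) = -9
AB[2,3] = (0)(-2) + (3)(0) = 0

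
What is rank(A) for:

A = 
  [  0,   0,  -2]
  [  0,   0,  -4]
rank(A) = 1

Row reduce:
R2 → R2 - (2)·R1
REF = 
  [  0,   0,  -2]
  [  0,   0,   0]
Pivot columns: 3 → 1 pivot.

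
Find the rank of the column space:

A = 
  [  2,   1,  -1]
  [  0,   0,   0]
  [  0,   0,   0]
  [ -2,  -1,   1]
Row reduce:
R4 → R4 + (1)·R1
REF = 
  [  2,   1,  -1]
  [  0,   0,   0]
  [  0,   0,   0]
  [  0,   0,   0]
Pivot columns: 1 → 1 pivot.
dim(Col(A)) = number of pivot columns = 1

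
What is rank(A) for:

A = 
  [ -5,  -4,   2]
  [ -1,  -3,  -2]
Row reduce:
R2 → R2 - (1/5)·R1
REF = 
  [   -5,    -4,     2]
  [    0, -11/5, -12/5]
Pivot columns: 1, 2 → 2 pivots.

rank(A) = 2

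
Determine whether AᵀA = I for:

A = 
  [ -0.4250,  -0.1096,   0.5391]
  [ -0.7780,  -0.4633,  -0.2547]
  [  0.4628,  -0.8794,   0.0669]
No

AᵀA = 
  [  1.0001,   0,   0]
  [  0,   1,   0.0001]
  [  0,   0.0001,   0.3600]
≠ I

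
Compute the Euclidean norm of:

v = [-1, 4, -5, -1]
6.557

||v||₂ = √((-1)² + (4)² + (-5)² + (-1)²) = √43 = 6.557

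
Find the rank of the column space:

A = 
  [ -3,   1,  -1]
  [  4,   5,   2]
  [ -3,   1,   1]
dim(Col(A)) = 3

Row reduce:
R2 → R2 + (4/3)·R1
R3 → R3 - (1)·R1
REF = 
  [  -3,    1,   -1]
  [   0, 19/3,  2/3]
  [   0,    0,    2]
Pivot columns: 1, 2, 3 → 3 pivots.
dim(Col(A)) = number of pivot columns = 3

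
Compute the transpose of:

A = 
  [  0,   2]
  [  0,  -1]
Aᵀ = 
  [  0,   0]
  [  2,  -1]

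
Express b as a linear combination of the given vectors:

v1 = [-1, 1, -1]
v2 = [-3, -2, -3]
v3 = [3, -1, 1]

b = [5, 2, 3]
c1 = 1, c2 = -1, c3 = 1

b = 1·v1 + -1·v2 + 1·v3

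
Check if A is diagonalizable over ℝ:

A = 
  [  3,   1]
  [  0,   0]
Yes

tr(A) = 3, det(A) = 0
Characteristic polynomial: λ² - tr(A)λ + det(A) = λ² - 3λ
λ² - 3λ = λ(λ - 3)
Eigenvalues: 3, 0
λ=0: alg. mult. = 1, geom. mult. = 2 - rank(A - (0)I) = 2 - 1 = 1
λ=3: alg. mult. = 1, geom. mult. = 2 - rank(A - (3)I) = 2 - 1 = 1
Sum of geometric multiplicities equals n, so A has n independent eigenvectors.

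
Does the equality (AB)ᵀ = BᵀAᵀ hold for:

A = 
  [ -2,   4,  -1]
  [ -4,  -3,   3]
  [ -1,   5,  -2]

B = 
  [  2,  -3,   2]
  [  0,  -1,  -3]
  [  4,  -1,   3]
Yes

(AB)ᵀ = 
  [ -8,   4, -10]
  [  3,  12,   0]
  [-19,  10, -23]

BᵀAᵀ = 
  [ -8,   4, -10]
  [  3,  12,   0]
  [-19,  10, -23]

Both sides are equal — this is the standard identity (AB)ᵀ = BᵀAᵀ, which holds for all A, B.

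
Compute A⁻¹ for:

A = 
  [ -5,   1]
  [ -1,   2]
det(A) = (-5)(2) - (1)(-1) = -9
For a 2×2 matrix, A⁻¹ = (1/det(A)) · [[d, -b], [-c, a]]
    = (-1/9) · [[2, -1], [1, -5]]

A⁻¹ = 
  [-2/9,  1/9]
  [-1/9,  5/9]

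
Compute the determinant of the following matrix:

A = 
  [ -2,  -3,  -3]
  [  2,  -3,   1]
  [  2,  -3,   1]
0

Cofactor expansion along row 1:
det(A) = (-2)·((-3)(1) - (1)(-3)) - (-3)·((2)(1) - (1)(2)) + (-3)·((2)(-3) - (-3)(2))
  = (-2)(0) - (-3)(0) + (-3)(0)
  = 0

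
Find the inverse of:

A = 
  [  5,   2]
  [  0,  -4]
det(A) = (5)(-4) - (2)(0) = -20
For a 2×2 matrix, A⁻¹ = (1/det(A)) · [[d, -b], [-c, a]]
    = (-1/20) · [[-4, -2], [0, 5]]

A⁻¹ = 
  [ 1/5, 1/10]
  [   0, -1/4]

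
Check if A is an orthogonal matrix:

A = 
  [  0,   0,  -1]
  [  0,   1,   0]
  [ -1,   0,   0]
Yes

AᵀA = 
  [  1,   0,   0]
  [  0,   1,   0]
  [  0,   0,   1]
= I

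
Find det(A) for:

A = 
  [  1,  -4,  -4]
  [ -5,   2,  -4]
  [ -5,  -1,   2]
Cofactor expansion along row 1:
det(A) = (1)·((2)(2) - (-4)(-1)) - (-4)·((-5)(2) - (-4)(-5)) + (-4)·((-5)(-1) - (2)(-5))
  = (1)(0) - (-4)(-30) + (-4)(15)
  = -180

det(A) = -180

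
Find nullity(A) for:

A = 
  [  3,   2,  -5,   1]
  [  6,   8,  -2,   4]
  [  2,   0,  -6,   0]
nullity(A) = 2

Row reduce:
R2 → R2 - (2)·R1
R3 → R3 - (2/3)·R1
R3 → R3 + (1/3)·R2
REF = 
  [  3,   2,  -5,   1]
  [  0,   4,   8,   2]
  [  0,   0,   0,   0]
Pivot columns: 1, 2 → 2 pivots.
rank(A) = 2, so nullity(A) = 4 - 2 = 2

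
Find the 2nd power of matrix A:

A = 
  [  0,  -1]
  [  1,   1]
A² = A·A:
A²[1,1] = (0)(0) + (-1)(1) = -1
A²[1,2] = (0)(-1) + (-1)(1) = -1
A²[2,1] = (1)(0) + (1)(1) = 1
A²[2,2] = (1)(-1) + (1)(1) = 0
A² = 
  [ -1,  -1]
  [  1,   0]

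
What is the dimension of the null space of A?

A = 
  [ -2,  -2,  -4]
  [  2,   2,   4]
nullity(A) = 2

Row reduce:
R2 → R2 + (1)·R1
REF = 
  [ -2,  -2,  -4]
  [  0,   0,   0]
Pivot columns: 1 → 1 pivot.
rank(A) = 1, so nullity(A) = 3 - 1 = 2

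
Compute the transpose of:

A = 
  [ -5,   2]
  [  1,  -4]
Aᵀ = 
  [ -5,   1]
  [  2,  -4]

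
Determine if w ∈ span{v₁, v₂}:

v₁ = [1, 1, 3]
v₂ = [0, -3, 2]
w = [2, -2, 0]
No

Form the augmented matrix and row-reduce:
[v₁|v₂|w] = 
  [  1,   0,   2]
  [  1,  -3,  -2]
  [  3,   2,   0]
R2 → R2 - (1)·R1
R3 → R3 - (3)·R1
R3 → R3 + (2/3)·R2
REF = 
  [    1,     0,     2]
  [    0,    -3,    -4]
  [    0,     0, -26/3]

Row 3 reads [0 0 | -26/3], i.e. 0 = -26/3, so the system is inconsistent and w ∉ span{v₁, v₂}.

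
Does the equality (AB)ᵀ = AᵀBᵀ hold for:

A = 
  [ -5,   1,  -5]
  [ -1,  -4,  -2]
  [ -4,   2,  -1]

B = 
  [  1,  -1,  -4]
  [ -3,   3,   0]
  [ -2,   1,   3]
No

(AB)ᵀ = 
  [  2,  15,  -8]
  [  3, -13,   9]
  [  5,  -2,  13]

AᵀBᵀ = 
  [ 12,  12,  -3]
  [ -3, -15,   0]
  [  1,   9,   5]

The two matrices differ, so (AB)ᵀ ≠ AᵀBᵀ in general. The correct identity is (AB)ᵀ = BᵀAᵀ.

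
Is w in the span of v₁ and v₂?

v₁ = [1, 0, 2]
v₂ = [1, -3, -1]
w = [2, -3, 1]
Yes

Form the augmented matrix and row-reduce:
[v₁|v₂|w] = 
  [  1,   1,   2]
  [  0,  -3,  -3]
  [  2,  -1,   1]
R3 → R3 - (2)·R1
R3 → R3 - (1)·R2
REF = 
  [  1,   1,   2]
  [  0,  -3,  -3]
  [  0,   0,   0]

No row of the form [0 0 | nonzero], so the system is consistent. Back-substitution gives c₁ = 1, c₂ = 1: w = (1)·v₁ + (1)·v₂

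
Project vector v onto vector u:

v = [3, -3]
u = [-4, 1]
v·u = (3)(-4) + (-3)(1) = -15
u·u = (-4)² + (1)² = 17
proj_u(v) = (v·u / u·u) × u = (-15/17) × u

proj_u(v) = [60/17, -15/17]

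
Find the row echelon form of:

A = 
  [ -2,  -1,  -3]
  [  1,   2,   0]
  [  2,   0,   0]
Row operations:
R2 → R2 + (1/2)·R1
R3 → R3 + (1)·R1
R3 → R3 + (2/3)·R2

Resulting echelon form:
REF = 
  [  -2,   -1,   -3]
  [   0,  3/2, -3/2]
  [   0,    0,   -4]

Rank = 3 (number of non-zero pivot rows).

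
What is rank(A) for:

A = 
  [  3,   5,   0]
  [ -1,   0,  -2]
rank(A) = 2

Row reduce:
R2 → R2 + (1/3)·R1
REF = 
  [  3,   5,   0]
  [  0, 5/3,  -2]
Pivot columns: 1, 2 → 2 pivots.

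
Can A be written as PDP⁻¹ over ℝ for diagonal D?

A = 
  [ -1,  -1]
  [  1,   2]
Yes

tr(A) = 1, det(A) = -1
Characteristic polynomial: λ² - tr(A)λ + det(A) = λ² - λ - 1
λ² - λ - 1 = 0  ⇒  λ = (1 ± √((-1)² - 4·(-1)))/2 = (1 ± √(5))/2
  = (1 + √5)/2,  (1 - √5)/2
Eigenvalues: (1 + √5)/2, (1 - √5)/2  (≈ 1.618, -0.618)
The two irrational eigenvalues are distinct (simple), so each has alg. mult. = geom. mult. = 1.
Sum of geometric multiplicities equals n, so A has n independent eigenvectors.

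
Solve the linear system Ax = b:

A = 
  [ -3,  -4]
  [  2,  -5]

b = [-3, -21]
x = [-3, 3]

Row reduce the augmented matrix [A|b]:
R2 → R2 + (2/3)·R1
REF = 
  [   -3,    -4,    -3]
  [    0, -23/3,   -23]

Back-substitution:
x₂ = (-23) / (-23/3) = 3
x₁ = (-3 - (-4)(3)) / (-3) = -3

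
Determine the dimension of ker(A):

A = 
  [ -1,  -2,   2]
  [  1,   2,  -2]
nullity(A) = 2

Row reduce:
R2 → R2 + (1)·R1
REF = 
  [ -1,  -2,   2]
  [  0,   0,   0]
Pivot columns: 1 → 1 pivot.
rank(A) = 1, so nullity(A) = 3 - 1 = 2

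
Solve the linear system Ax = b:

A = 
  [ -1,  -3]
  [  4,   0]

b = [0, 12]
Row reduce the augmented matrix [A|b]:
R2 → R2 + (4)·R1
REF = 
  [ -1,  -3,   0]
  [  0, -12,  12]

Back-substitution:
x₂ = 12 / (-12) = -1
x₁ = (0 - (-3)(-1)) / (-1) = 3

x = [3, -1]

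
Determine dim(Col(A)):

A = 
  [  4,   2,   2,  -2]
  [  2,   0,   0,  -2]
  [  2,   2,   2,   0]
Row reduce:
R2 → R2 - (1/2)·R1
R3 → R3 - (1/2)·R1
R3 → R3 + (1)·R2
REF = 
  [  4,   2,   2,  -2]
  [  0,  -1,  -1,  -1]
  [  0,   0,   0,   0]
Pivot columns: 1, 2 → 2 pivots.
dim(Col(A)) = number of pivot columns = 2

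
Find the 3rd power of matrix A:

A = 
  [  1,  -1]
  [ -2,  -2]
A^3 = 
  [  1,  -5]
  [-10, -14]

A² = A·A:
A²[1,1] = (1)(1) + (-1)(-2) = 3
A²[1,2] = (1)(-1) + (-1)(-2) = 1
A²[2,1] = (-2)(1) + (-2)(-2) = 2
A²[2,2] = (-2)(-1) + (-2)(-2) = 6
A² = 
  [  3,   1]
  [  2,   6]

A^3 = A^2·A:
A^3[1,1] = (3)(1) + (1)(-2) = 1
A^3[1,2] = (3)(-1) + (1)(-2) = -5
A^3[2,1] = (2)(1) + (6)(-2) = -10
A^3[2,2] = (2)(-1) + (6)(-2) = -14
A^3 = 
  [  1,  -5]
  [-10, -14]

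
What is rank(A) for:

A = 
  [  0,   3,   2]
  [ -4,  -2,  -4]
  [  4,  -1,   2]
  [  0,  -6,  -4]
rank(A) = 2

Row reduce:
Swap R1 ↔ R2
R3 → R3 + (1)·R1
R3 → R3 + (1)·R2
R4 → R4 + (2)·R2
REF = 
  [ -4,  -2,  -4]
  [  0,   3,   2]
  [  0,   0,   0]
  [  0,   0,   0]
Pivot columns: 1, 2 → 2 pivots.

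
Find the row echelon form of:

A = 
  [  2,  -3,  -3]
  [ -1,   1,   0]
Row operations:
R2 → R2 + (1/2)·R1

Resulting echelon form:
REF = 
  [   2,   -3,   -3]
  [   0, -1/2, -3/2]

Rank = 2 (number of non-zero pivot rows).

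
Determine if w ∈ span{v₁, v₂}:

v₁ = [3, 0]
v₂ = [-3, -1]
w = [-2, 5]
Yes

Form the augmented matrix and row-reduce:
[v₁|v₂|w] = 
  [  3,  -3,  -2]
  [  0,  -1,   5]
(already in echelon form — no row operations needed)

No row of the form [0 0 | nonzero], so the system is consistent. Back-substitution gives c₁ = -17/3, c₂ = -5: w = (-17/3)·v₁ + (-5)·v₂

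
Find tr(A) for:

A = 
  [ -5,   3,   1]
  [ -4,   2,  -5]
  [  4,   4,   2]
-1

tr(A) = -5 + 2 + 2 = -1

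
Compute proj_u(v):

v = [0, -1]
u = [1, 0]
proj_u(v) = [0, 0]

v·u = (0)(1) + (-1)(0) = 0
u·u = (1)² + (0)² = 1
proj_u(v) = (v·u / u·u) × u = (0/1) × u = (0) × u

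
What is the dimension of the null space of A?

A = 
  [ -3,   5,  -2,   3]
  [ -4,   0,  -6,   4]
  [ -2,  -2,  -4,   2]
nullity(A) = 2

Row reduce:
R2 → R2 - (4/3)·R1
R3 → R3 - (2/3)·R1
R3 → R3 - (4/5)·R2
REF = 
  [   -3,     5,    -2,     3]
  [    0, -20/3, -10/3,     0]
  [    0,     0,     0,     0]
Pivot columns: 1, 2 → 2 pivots.
rank(A) = 2, so nullity(A) = 4 - 2 = 2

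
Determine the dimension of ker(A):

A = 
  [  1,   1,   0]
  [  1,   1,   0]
nullity(A) = 2

Row reduce:
R2 → R2 - (1)·R1
REF = 
  [  1,   1,   0]
  [  0,   0,   0]
Pivot columns: 1 → 1 pivot.
rank(A) = 1, so nullity(A) = 3 - 1 = 2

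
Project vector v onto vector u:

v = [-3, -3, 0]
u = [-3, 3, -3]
v·u = (-3)(-3) + (-3)(3) + (0)(-3) = 0
u·u = (-3)² + (3)² + (-3)² = 27
proj_u(v) = (v·u / u·u) × u = (0/27) × u = (0) × u

proj_u(v) = [0, 0, 0]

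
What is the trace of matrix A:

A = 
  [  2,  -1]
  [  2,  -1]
1

tr(A) = 2 + -1 = 1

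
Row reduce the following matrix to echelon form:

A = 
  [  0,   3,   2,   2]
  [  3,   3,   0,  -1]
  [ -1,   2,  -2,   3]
Row operations:
Swap R1 ↔ R2
R3 → R3 + (1/3)·R1
R3 → R3 - (1)·R2

Resulting echelon form:
REF = 
  [  3,   3,   0,  -1]
  [  0,   3,   2,   2]
  [  0,   0,  -4, 2/3]

Rank = 3 (number of non-zero pivot rows).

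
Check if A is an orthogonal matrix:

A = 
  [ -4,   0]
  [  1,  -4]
No

AᵀA = 
  [ 17,  -4]
  [ -4,  16]
≠ I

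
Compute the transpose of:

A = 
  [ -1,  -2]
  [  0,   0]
Aᵀ = 
  [ -1,   0]
  [ -2,   0]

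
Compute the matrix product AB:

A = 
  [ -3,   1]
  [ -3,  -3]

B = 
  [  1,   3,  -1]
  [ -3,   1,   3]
AB = 
  [ -6,  -8,   6]
  [  6, -12,  -6]

A is 2×2 and B is 2×3, so AB is 2×3. Each entry is (row of A)·(column of B):
AB[1,1] = (-3)(1) + (1)(-3) = -6
AB[1,2] = (-3)(3) + (1)(1) = -8
AB[1,3] = (-3)(-1) + (1)(3) = 6
AB[2,1] = (-3)(1) + (-3)(-3) = 6
AB[2,2] = (-3)(3) + (-3)(1) = -12
AB[2,3] = (-3)(-1) + (-3)(3) = -6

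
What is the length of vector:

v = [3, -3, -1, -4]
5.916

||v||₂ = √((3)² + (-3)² + (-1)² + (-4)²) = √35 = 5.916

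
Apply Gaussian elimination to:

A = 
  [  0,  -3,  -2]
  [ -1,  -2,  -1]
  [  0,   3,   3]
Row operations:
Swap R1 ↔ R2
R3 → R3 + (1)·R2

Resulting echelon form:
REF = 
  [ -1,  -2,  -1]
  [  0,  -3,  -2]
  [  0,   0,   1]

Rank = 3 (number of non-zero pivot rows).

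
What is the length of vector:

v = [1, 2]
2.236

||v||₂ = √((1)² + (2)²) = √5 = 2.236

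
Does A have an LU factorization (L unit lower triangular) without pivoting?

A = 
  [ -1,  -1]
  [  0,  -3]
Yes.
A[1,1] = -1 ≠ 0, so Gaussian elimination proceeds without a row swap: multiplier ℓ₂₁ = (0)/(-1) = 0, and U[2,2] = -3 - (0)(-1) = -3.
L = 
  [  1,   0]
  [  0,   1]
U = 
  [ -1,  -1]
  [  0,  -3]
Check row 2 of LU: [(0)(-1), (0)(-1) + (-3)] = [0, -3] = row 2 of A ✓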